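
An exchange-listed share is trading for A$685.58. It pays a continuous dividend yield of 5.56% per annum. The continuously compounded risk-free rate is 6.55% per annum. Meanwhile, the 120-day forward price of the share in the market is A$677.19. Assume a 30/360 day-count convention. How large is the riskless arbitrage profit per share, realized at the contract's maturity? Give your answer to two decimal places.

A$10.66 per share

Fair forward: F* = S·e^(carry·T), with carry = (r − q) = 0.0655 − 0.0556 = 0.0099
F* = 685.58 · e^(0.0099 × 120/360) = 685.58 · e^0.003300 = 685.58 × 1.003305 = A$687.8458
Market A$677.19 < fair A$687.8458: forward underpriced → reverse cash-and-carry (short spot, go long the forward).
At maturity, profit = |F_mkt − F*| = |677.19 − 687.8458| = A$10.66 per share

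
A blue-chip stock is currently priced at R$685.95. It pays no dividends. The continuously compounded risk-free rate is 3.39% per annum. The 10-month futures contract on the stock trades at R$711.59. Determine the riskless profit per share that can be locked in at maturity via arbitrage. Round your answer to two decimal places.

Fair futures: F* = S·e^(carry·T), with carry = r = 0.0339
F* = 685.95 · e^(0.0339 × 10/12) = 685.95 · e^0.028250 = 685.95 × 1.028653 = R$705.6045
Market R$711.59 > fair R$705.6045: forward overpriced → cash-and-carry (buy spot, short the forward).
At maturity, profit = |F_mkt − F*| = |711.59 − 705.6045| = R$5.99 per share

R$5.99 per share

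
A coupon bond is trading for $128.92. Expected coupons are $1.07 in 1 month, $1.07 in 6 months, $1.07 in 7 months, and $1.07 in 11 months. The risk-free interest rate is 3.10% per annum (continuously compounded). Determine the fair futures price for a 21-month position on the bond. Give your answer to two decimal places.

PV(coupons) I = 1.07·e^(−0.0310·1/12) + 1.07·e^(−0.0310·6/12) + 1.07·e^(−0.0310·7/12) + 1.07·e^(−0.0310·11/12)
I = 1.0672 + 1.0535 + 1.0508 + 1.0400 = 4.2115
F = (S − I)·e^(rT) = (128.92 − 4.2115) · e^(0.0310·21/12)
= 124.7085 · e^0.054250 = 124.7085 × 1.055749 = $131.66

$131.66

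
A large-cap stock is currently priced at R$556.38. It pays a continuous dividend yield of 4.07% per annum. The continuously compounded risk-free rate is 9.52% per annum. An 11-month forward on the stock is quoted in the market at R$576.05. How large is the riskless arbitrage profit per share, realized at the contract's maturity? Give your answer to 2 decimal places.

Fair forward: F* = S·e^(carry·T), with carry = (r − q) = 0.0952 − 0.0407 = 0.0545
F* = 556.38 · e^(0.0545 × 11/12) = 556.38 · e^0.049958 = 556.38 × 1.051227 = R$584.8817
Market R$576.05 < fair R$584.8817: forward underpriced → reverse cash-and-carry (short spot, go long the forward).
At maturity, profit = |F_mkt − F*| = |576.05 − 584.8817| = R$8.83 per share

R$8.83 per share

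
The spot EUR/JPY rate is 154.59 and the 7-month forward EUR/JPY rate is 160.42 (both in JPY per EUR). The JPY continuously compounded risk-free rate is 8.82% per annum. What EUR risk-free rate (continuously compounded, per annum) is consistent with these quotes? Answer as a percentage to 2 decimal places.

2.47%

F = S·e^((r_JPY − r_EUR)T) ⇒ r_EUR = r_JPY − ln(F/S)/T
ln(160.42/154.59) = 0.037019; /(7/12) = 0.063461
r_EUR = 0.0882 − 0.063461 = 0.024739
r_EUR = 2.47%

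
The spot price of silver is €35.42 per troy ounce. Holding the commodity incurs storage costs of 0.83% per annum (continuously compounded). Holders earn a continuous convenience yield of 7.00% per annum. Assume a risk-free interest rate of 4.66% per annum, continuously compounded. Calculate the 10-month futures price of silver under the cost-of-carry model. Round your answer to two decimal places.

Net carry = r + u − y = 0.0466 + 0.0083 − 0.0700 = -0.0151
F = S·e^((r+u−y)T) = 35.42 · e^(-0.0151 × 10/12) = 35.42 · e^-0.012583
= 35.42 × 0.987496 = €34.98 per troy ounce

€34.98 per troy ounce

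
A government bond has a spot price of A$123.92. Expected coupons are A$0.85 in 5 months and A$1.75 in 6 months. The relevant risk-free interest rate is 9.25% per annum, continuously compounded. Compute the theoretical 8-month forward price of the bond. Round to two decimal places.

PV(coupons) I = 0.85·e^(−0.0925·5/12) + 1.75·e^(−0.0925·6/12)
I = 0.8179 + 1.6709 = 2.4888
F = (S − I)·e^(rT) = (123.92 − 2.4888) · e^(0.0925·8/12)
= 121.4312 · e^0.061667 = 121.4312 × 1.063608 = A$129.16

A$129.16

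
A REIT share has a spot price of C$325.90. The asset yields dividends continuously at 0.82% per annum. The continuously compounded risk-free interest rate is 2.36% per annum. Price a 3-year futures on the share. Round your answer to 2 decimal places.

C$341.31

F = S·e^((r − q)T) = 325.90 · e^((0.0236 − 0.0082) × 3)
= 325.90 · e^0.046200 = 325.90 × 1.047284
F = C$341.31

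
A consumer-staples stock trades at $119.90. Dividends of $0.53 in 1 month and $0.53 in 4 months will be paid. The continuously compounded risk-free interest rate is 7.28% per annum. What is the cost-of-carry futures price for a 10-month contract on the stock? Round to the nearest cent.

$126.29

PV(dividends) I = 0.53·e^(−0.0728·1/12) + 0.53·e^(−0.0728·4/12)
I = 0.5268 + 0.5173 = 1.0441
F = (S − I)·e^(rT) = (119.90 − 1.0441) · e^(0.0728·10/12)
= 118.8559 · e^0.060667 = 118.8559 × 1.062545 = $126.29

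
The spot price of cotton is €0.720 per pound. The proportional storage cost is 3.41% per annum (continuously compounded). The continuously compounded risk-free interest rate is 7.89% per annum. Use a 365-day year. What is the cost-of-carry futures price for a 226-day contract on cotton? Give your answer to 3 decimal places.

Net carry = r + u − y = 0.0789 + 0.0341 − 0.0000 = 0.1130
F = S·e^((r+u−y)T) = 0.720 · e^(0.1130 × 226/365) = 0.720 · e^0.069967
= 0.720 × 1.072473 = €0.772 per pound

€0.772 per pound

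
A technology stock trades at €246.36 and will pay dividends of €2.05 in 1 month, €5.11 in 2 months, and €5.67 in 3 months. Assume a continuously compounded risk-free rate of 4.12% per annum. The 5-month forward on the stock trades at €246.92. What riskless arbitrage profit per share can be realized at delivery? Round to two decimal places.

PV(dividends) I = 2.05·e^(−0.0412·1/12) + 5.11·e^(−0.0412·2/12) + 5.67·e^(−0.0412·3/12) = 12.7299
Fair forward F* = (S − I)·e^(rT) = (246.36 − 12.7299)·e^0.017167 = 233.6301 × 1.017315 = 237.6754
Market €246.92 > fair 237.6754: forward overpriced → cash-and-carry (borrow at r, buy the stock and collect the dividends, short the forward).
Profit at T = |F_mkt − F*| = |246.92 − 237.6754| = €9.24 per share

€9.24 per share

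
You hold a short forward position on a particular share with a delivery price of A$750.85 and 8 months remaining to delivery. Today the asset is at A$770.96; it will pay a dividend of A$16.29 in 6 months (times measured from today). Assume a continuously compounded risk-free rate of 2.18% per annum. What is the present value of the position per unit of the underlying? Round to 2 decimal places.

-A$14.83

PV(remaining dividends) I = 16.29·e^(−0.0218·6/12) = 16.1134
Current forward F = (S − I)·e^(rT) = (770.96 − 16.1134)·e^(0.0218·8/12) = 754.8466 × 1.014639 = 765.8968
Value (long) = (F − K)·e^(−rT) = (765.8968 − 750.85) × 0.985572 = 14.8297
Short position value = −(long value) = -A$14.83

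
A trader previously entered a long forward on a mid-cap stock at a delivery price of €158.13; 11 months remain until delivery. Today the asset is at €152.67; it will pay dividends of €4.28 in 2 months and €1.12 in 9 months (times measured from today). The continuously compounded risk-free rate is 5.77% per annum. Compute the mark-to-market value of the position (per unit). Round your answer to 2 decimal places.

-€2.63

PV(remaining dividends) I = 4.28·e^(−0.0577·2/12) + 1.12·e^(−0.0577·9/12) = 5.3116
Current forward F = (S − I)·e^(rT) = (152.67 − 5.3116)·e^(0.0577·11/12) = 147.3584 × 1.054315 = 155.3622
Value (long) = (F − K)·e^(−rT) = (155.3622 − 158.13) × 0.948483 = -2.6252
Value = -€2.63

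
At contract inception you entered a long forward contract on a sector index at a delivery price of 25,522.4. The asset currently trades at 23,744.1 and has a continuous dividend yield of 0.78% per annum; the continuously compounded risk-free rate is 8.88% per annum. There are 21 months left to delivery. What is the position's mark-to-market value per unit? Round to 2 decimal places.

Current fair forward for the remaining 21 months: F = S·e^((r − q)·T), (r − q) = 0.0888 − 0.0078 = 0.0810
F = 23744.1 · e^(0.0810 × 21/12) = 23744.1 × 1.15228854 = 27360.0543
Value of long forward = (F − K)·e^(−rT) = (27360.0543 − 25522.4) · e^(−0.0888·21/12)
= 1837.6543 × 0.85607268 = 1573.17

1573.17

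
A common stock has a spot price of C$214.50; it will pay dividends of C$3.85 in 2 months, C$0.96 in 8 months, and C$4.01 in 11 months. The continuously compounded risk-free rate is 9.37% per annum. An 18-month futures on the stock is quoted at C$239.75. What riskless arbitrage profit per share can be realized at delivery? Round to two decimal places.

C$2.52 per share

PV(dividends) I = 3.85·e^(−0.0937·2/12) + 0.96·e^(−0.0937·8/12) + 4.01·e^(−0.0937·11/12) = 8.3722
Fair futures F* = (S − I)·e^(rT) = (214.50 − 8.3722)·e^0.140550 = 206.1278 × 1.150907 = 237.2339
Market C$239.75 > fair 237.2339: forward overpriced → cash-and-carry (borrow at r, buy the stock and collect the dividends, short the forward).
Profit at T = |F_mkt − F*| = |239.75 − 237.2339| = C$2.52 per share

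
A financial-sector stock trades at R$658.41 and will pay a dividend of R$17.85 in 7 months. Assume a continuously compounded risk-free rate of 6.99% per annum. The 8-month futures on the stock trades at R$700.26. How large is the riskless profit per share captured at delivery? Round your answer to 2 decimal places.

PV(dividends) I = 17.85·e^(−0.0699·7/12) = 17.1368
Fair futures F* = (S − I)·e^(rT) = (658.41 − 17.1368)·e^0.046600 = 641.2732 × 1.047703 = 671.8639
Market R$700.26 > fair 671.8639: forward overpriced → cash-and-carry (borrow at r, buy the stock and collect the dividends, short the forward).
Profit at T = |F_mkt − F*| = |700.26 − 671.8639| = R$28.40 per share

R$28.40 per share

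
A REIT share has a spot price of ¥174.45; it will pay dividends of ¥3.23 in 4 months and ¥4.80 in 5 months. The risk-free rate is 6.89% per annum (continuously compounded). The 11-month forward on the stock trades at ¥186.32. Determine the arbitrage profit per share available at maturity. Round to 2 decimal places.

¥8.83 per share

PV(dividends) I = 3.23·e^(−0.0689·4/12) + 4.80·e^(−0.0689·5/12) = 7.8208
Fair forward F* = (S − I)·e^(rT) = (174.45 − 7.8208)·e^0.063158 = 166.6292 × 1.065195 = 177.4926
Market ¥186.32 > fair 177.4926: forward overpriced → cash-and-carry (borrow at r, buy the stock and collect the dividends, short the forward).
Profit at T = |F_mkt − F*| = |186.32 − 177.4926| = ¥8.83 per share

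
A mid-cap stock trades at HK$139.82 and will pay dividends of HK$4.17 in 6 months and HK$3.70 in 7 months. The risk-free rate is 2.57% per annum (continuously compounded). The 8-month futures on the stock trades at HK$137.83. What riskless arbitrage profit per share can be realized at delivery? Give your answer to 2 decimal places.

PV(dividends) I = 4.17·e^(−0.0257·6/12) + 3.70·e^(−0.0257·7/12) = 7.7617
Fair futures F* = (S − I)·e^(rT) = (139.82 − 7.7617)·e^0.017133 = 132.0583 × 1.017281 = 134.3404
Market HK$137.83 > fair 134.3404: forward overpriced → cash-and-carry (borrow at r, buy the stock and collect the dividends, short the forward).
Profit at T = |F_mkt − F*| = |137.83 − 134.3404| = HK$3.49 per share

HK$3.49 per share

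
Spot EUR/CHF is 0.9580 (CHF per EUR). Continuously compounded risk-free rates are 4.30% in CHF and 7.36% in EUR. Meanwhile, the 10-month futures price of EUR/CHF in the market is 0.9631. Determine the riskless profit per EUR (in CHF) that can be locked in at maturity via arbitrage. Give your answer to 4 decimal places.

Fair futures: F* = S·e^(carry·T), with carry = (r_CHF − r_EUR) = 0.0430 − 0.0736 = -0.0306
F* = 0.9580 · e^(-0.0306 × 10/12) = 0.9580 · e^-0.025500 = 0.9580 × 0.974822 = 0.9339
Market 0.9631 > fair 0.9339: forward overpriced → cash-and-carry (buy spot, short the forward).
At maturity, profit = |F_mkt − F*| = |0.9631 − 0.9339| = 0.0292 per EUR (in CHF)

0.0292 per EUR (in CHF)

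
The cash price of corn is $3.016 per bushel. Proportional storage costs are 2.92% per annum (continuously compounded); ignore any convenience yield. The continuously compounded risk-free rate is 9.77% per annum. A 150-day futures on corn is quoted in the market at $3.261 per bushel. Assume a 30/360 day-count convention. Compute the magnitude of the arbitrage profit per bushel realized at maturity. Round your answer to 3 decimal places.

$0.081 per bushel

Fair futures: F* = S·e^(carry·T), with carry = (r + u) = 0.0977 + 0.0292 = 0.1269
F* = 3.016 · e^(0.1269 × 150/360) = 3.016 · e^0.052875 = 3.016 × 1.054298 = $3.1798
Market $3.261 > fair $3.1798: forward overpriced → cash-and-carry (buy spot, short the forward).
At maturity, profit = |F_mkt − F*| = |3.261 − 3.1798| = $0.081 per bushel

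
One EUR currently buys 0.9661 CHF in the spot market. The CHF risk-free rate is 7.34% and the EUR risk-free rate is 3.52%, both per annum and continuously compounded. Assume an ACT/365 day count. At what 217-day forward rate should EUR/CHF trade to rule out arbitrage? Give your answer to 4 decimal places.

0.9883

F = S·e^((r_CHF − r_EUR)T) = 0.9661 · e^((0.0734 − 0.0352) × 217/365)
= 0.9661 · e^0.022711 = 0.9661 × 1.022971
F = 0.9883 CHF per EUR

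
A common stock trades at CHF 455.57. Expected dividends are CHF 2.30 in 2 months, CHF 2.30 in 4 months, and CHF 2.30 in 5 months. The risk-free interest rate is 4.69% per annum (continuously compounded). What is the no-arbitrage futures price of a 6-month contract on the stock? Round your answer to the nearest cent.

PV(dividends) I = 2.30·e^(−0.0469·2/12) + 2.30·e^(−0.0469·4/12) + 2.30·e^(−0.0469·5/12)
I = 2.2821 + 2.2643 + 2.2555 = 6.8019
F = (S − I)·e^(rT) = (455.57 − 6.8019) · e^(0.0469·6/12)
= 448.7681 · e^0.023450 = 448.7681 × 1.023727 = CHF 459.42

CHF 459.42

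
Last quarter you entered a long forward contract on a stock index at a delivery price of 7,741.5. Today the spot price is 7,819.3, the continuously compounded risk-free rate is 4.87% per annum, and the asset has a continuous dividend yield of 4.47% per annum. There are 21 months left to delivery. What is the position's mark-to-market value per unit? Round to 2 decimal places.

Current fair forward for the remaining 21 months: F = S·e^((r − q)·T), (r − q) = 0.0487 − 0.0447 = 0.0040
F = 7819.3 · e^(0.0040 × 21/12) = 7819.3 × 1.00702456 = 7874.2271
Value of long forward = (F − K)·e^(−rT) = (7874.2271 − 7741.5) · e^(−0.0487·21/12)
= 132.7271 × 0.91830564 = 121.88

121.88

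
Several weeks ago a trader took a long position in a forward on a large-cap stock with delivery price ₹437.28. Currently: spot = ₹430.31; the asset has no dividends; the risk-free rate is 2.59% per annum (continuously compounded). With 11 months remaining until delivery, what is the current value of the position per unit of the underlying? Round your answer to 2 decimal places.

₹3.29

Current fair forward for the remaining 11 months: F = S·e^(r·T), r = 0.0259
F = 430.31 · e^(0.0259 × 11/12) = 430.31 × 1.024026 = 440.6486
Value of long forward = (F − K)·e^(−rT) = (440.6486 − 437.28) · e^(−0.0259·11/12)
= 3.3686 × 0.976538 = 3.29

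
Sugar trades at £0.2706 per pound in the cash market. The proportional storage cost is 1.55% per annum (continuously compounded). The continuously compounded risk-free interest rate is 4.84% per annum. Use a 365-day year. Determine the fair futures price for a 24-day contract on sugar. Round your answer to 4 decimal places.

Net carry = r + u − y = 0.0484 + 0.0155 − 0.0000 = 0.0639
F = S·e^((r+u−y)T) = 0.2706 · e^(0.0639 × 24/365) = 0.2706 · e^0.004202
= 0.2706 × 1.004211 = £0.2717 per pound

£0.2717 per pound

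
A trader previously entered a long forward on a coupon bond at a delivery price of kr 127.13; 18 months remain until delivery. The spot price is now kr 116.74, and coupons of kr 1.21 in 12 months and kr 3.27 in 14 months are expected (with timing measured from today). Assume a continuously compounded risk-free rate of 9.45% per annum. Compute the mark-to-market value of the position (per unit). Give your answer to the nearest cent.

kr 2.38

PV(remaining coupons) I = 1.21·e^(−0.0945·12/12) + 3.27·e^(−0.0945·14/12) = 4.0295
Current forward F = (S − I)·e^(rT) = (116.74 − 4.0295)·e^(0.0945·18/12) = 112.7105 × 1.152289 = 129.8751
Value (long) = (F − K)·e^(−rT) = (129.8751 − 127.13) × 0.867838 = 2.3823
Value = kr 2.38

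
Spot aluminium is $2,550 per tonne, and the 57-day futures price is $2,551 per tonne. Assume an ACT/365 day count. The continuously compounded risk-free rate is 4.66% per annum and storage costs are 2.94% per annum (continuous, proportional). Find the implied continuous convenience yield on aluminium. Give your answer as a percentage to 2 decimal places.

7.35%

F = S·e^((r+u−y)T) ⇒ (r+u−y) = ln(F/S)/T
ln(2551/2550) = 0.000392; /T ⇒ 0.002510
y = r + u − ln(F/S)/T = 0.0466 + 0.0294 − 0.002510 = 0.073490
y = 7.35%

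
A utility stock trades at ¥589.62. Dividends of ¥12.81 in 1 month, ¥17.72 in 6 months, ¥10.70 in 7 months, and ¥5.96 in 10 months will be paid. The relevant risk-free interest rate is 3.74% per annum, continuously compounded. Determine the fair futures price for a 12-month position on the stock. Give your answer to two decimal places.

PV(dividends) I = 12.81·e^(−0.0374·1/12) + 17.72·e^(−0.0374·6/12) + 10.70·e^(−0.0374·7/12) + 5.96·e^(−0.0374·10/12)
I = 12.7701 + 17.3917 + 10.4691 + 5.7771 = 46.4080
F = (S − I)·e^(rT) = (589.62 − 46.4080) · e^(0.0374·12/12)
= 543.2120 · e^0.037400 = 543.2120 × 1.038108 = ¥563.91

¥563.91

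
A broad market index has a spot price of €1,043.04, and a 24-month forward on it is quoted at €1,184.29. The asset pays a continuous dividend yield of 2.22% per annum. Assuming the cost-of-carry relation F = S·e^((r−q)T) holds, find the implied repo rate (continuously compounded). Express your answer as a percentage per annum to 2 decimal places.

8.57%

From F = S·e^((r−q)T): (r − q) = ln(F/S)/T
ln(1184.29/1043.04) = ln(1.135421) = 0.127004
(r − q) = 0.127004 / (24/12) = 0.063502
r = ln(F/S)/T + q = 0.063502 + 0.0222 = 0.085702
r = 8.57%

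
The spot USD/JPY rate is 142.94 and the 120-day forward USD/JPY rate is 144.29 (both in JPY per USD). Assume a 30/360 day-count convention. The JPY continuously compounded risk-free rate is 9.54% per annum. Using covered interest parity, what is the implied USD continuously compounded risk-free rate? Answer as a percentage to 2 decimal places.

6.72%

F = S·e^((r_JPY − r_USD)T) ⇒ r_USD = r_JPY − ln(F/S)/T
ln(144.29/142.94) = 0.009400; /(120/360) = 0.028200
r_USD = 0.0954 − 0.028200 = 0.067200
r_USD = 6.72%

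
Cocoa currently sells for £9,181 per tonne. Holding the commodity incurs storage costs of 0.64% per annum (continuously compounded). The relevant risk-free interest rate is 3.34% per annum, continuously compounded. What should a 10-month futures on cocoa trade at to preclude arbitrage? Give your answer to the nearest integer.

£9,491 per tonne

Net carry = r + u − y = 0.0334 + 0.0064 − 0.0000 = 0.0398
F = S·e^((r+u−y)T) = 9181 · e^(0.0398 × 10/12) = 9181 · e^0.033167
= 9181 × 1.033723 = £9,491 per tonne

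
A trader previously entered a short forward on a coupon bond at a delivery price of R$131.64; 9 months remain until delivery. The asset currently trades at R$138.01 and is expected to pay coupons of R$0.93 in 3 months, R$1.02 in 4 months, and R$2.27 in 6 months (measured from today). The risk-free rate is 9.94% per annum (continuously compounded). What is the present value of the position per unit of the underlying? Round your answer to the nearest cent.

PV(remaining coupons) I = 0.93·e^(−0.0994·3/12) + 1.02·e^(−0.0994·4/12) + 2.27·e^(−0.0994·6/12) = 4.0539
Current forward F = (S − I)·e^(rT) = (138.01 − 4.0539)·e^(0.0994·9/12) = 133.9561 × 1.077399 = 144.3242
Value (long) = (F − K)·e^(−rT) = (144.3242 − 131.64) × 0.928161 = 11.7730
Short position value = −(long value) = -R$11.77

-R$11.77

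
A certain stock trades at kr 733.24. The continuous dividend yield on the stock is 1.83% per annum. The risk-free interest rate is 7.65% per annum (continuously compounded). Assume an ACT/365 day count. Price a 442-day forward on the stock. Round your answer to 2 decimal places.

F = S·e^((r − q)T) = 733.24 · e^((0.0765 − 0.0183) × 442/365)
= 733.24 · e^0.070478 = 733.24 × 1.073021
F = kr 786.78

kr 786.78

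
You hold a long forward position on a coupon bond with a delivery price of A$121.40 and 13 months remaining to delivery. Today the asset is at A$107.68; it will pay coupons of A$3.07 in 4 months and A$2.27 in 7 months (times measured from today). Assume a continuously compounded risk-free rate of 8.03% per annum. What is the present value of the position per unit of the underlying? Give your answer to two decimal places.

-A$8.76

PV(remaining coupons) I = 3.07·e^(−0.0803·4/12) + 2.27·e^(−0.0803·7/12) = 5.1550
Current forward F = (S − I)·e^(rT) = (107.68 − 5.1550)·e^(0.0803·13/12) = 102.5250 × 1.090888 = 111.8433
Value (long) = (F − K)·e^(−rT) = (111.8433 − 121.40) × 0.916685 = -8.7605
Value = -A$8.76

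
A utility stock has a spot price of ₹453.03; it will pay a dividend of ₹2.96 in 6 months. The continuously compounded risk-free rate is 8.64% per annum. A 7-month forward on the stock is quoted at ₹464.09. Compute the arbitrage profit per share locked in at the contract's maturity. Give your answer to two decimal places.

PV(dividends) I = 2.96·e^(−0.0864·6/12) = 2.8349
Fair forward F* = (S − I)·e^(rT) = (453.03 − 2.8349)·e^0.050400 = 450.1951 × 1.051692 = 473.4666
Market ₹464.09 < fair 473.4666: forward underpriced → reverse cash-and-carry (short the stock, invest proceeds at r, pay the dividends, go long the forward).
Profit at T = |F_mkt − F*| = |464.09 − 473.4666| = ₹9.38 per share

₹9.38 per share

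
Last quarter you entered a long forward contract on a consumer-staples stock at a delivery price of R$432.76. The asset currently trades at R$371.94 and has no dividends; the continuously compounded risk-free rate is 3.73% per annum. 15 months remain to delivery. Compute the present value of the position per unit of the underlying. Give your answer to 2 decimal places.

-R$41.11

Current fair forward for the remaining 15 months: F = S·e^(r·T), r = 0.0373
F = 371.94 · e^(0.0373 × 15/12) = 371.94 × 1.047729 = 389.6923
Value of long forward = (F − K)·e^(−rT) = (389.6923 − 432.76) · e^(−0.0373·15/12)
= -43.0677 × 0.954445 = -41.11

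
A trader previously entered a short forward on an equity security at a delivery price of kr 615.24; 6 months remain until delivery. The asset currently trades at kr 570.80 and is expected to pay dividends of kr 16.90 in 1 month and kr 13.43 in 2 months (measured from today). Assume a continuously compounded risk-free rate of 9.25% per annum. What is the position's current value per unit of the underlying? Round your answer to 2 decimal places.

PV(remaining dividends) I = 16.90·e^(−0.0925·1/12) + 13.43·e^(−0.0925·2/12) = 29.9948
Current forward F = (S − I)·e^(rT) = (570.80 − 29.9948)·e^(0.0925·6/12) = 540.8052 × 1.047336 = 566.4048
Value (long) = (F − K)·e^(−rT) = (566.4048 − 615.24) × 0.954803 = -46.6280
Short position value = −(long value) = kr 46.63

kr 46.63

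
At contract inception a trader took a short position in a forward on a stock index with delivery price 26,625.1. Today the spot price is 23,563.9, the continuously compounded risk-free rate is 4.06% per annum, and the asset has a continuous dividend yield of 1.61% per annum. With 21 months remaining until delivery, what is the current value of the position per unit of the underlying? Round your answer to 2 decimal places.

Current fair forward for the remaining 21 months: F = S·e^((r − q)·T), (r − q) = 0.0406 − 0.0161 = 0.0245
F = 23563.9 · e^(0.0245 × 21/12) = 23563.9 × 1.04380741 = 24596.1734
Value of long forward = (F − K)·e^(−rT) = (24596.1734 − 26625.1) · e^(−0.0406·21/12)
= -2028.9266 × 0.93141532 = -1889.77
Short position value = −(long value) = 1889.77

1889.77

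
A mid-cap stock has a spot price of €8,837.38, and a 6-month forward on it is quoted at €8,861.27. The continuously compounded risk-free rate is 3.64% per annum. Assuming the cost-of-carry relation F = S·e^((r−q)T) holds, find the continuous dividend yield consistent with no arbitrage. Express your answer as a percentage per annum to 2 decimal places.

3.10%

From F = S·e^((r−q)T): (r − q) = ln(F/S)/T
ln(8861.27/8837.38) = ln(1.002703) = 0.002699
(r − q) = 0.002699 / (6/12) = 0.005398
q = r − ln(F/S)/T = 0.0364 − 0.005398 = 0.031002
q = 3.10%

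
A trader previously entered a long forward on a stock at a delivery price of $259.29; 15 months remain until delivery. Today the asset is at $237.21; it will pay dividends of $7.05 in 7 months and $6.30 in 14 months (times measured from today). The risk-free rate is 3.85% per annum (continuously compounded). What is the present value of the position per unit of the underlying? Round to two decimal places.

PV(remaining dividends) I = 7.05·e^(−0.0385·7/12) + 6.30·e^(−0.0385·14/12) = 12.9167
Current forward F = (S − I)·e^(rT) = (237.21 − 12.9167)·e^(0.0385·15/12) = 224.2933 × 1.049302 = 235.3514
Value (long) = (F − K)·e^(−rT) = (235.3514 − 259.29) × 0.953015 = -22.8138
Value = -$22.81

-$22.81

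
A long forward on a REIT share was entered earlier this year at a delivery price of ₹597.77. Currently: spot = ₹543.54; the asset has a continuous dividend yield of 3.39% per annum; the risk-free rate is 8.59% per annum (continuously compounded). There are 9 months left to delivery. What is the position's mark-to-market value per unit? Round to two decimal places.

-₹30.58

Current fair forward for the remaining 9 months: F = S·e^((r − q)·T), (r − q) = 0.0859 − 0.0339 = 0.0520
F = 543.54 · e^(0.0520 × 9/12) = 543.54 × 1.039770 = 565.1566
Value of long forward = (F − K)·e^(−rT) = (565.1566 − 597.77) · e^(−0.0859·9/12)
= -32.6134 × 0.937606 = -30.58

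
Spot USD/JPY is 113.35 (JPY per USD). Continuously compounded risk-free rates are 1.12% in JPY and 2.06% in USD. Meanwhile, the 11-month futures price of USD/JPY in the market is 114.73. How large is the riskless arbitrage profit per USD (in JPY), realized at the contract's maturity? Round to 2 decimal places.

Fair futures: F* = S·e^(carry·T), with carry = (r_JPY − r_USD) = 0.0112 − 0.0206 = -0.0094
F* = 113.35 · e^(-0.0094 × 11/12) = 113.35 · e^-0.008617 = 113.35 × 0.991420 = 112.3775
Market 114.73 > fair 112.3775: forward overpriced → cash-and-carry (buy spot, short the forward).
At maturity, profit = |F_mkt − F*| = |114.73 − 112.3775| = 2.35 per USD (in JPY)

2.35 per USD (in JPY)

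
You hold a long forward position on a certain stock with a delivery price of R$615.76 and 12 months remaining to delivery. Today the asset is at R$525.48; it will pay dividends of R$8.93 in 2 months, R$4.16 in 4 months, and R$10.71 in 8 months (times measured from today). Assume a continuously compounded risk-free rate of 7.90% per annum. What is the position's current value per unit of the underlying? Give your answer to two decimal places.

PV(remaining dividends) I = 8.93·e^(−0.0790·2/12) + 4.16·e^(−0.0790·4/12) + 10.71·e^(−0.0790·8/12) = 23.0256
Current forward F = (S − I)·e^(rT) = (525.48 − 23.0256)·e^(0.0790·12/12) = 502.4544 × 1.082204 = 543.7582
Value (long) = (F − K)·e^(−rT) = (543.7582 − 615.76) × 0.924040 = -66.5325
Value = -R$66.53

-R$66.53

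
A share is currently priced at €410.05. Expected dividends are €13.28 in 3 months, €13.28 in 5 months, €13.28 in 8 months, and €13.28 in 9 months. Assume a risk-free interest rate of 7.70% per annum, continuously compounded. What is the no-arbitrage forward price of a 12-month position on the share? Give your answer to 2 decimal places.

€387.75

PV(dividends) I = 13.28·e^(−0.0770·3/12) + 13.28·e^(−0.0770·5/12) + 13.28·e^(−0.0770·8/12) + 13.28·e^(−0.0770·9/12)
I = 13.0268 + 12.8607 + 12.6155 + 12.5348 = 51.0378
F = (S − I)·e^(rT) = (410.05 − 51.0378) · e^(0.0770·12/12)
= 359.0122 · e^0.077000 = 359.0122 × 1.080042 = €387.75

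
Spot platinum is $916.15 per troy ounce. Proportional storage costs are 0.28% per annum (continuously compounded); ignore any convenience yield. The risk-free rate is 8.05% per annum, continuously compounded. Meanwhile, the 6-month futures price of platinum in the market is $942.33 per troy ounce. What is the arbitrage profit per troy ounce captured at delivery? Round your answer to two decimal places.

$12.78 per troy ounce

Fair futures: F* = S·e^(carry·T), with carry = (r + u) = 0.0805 + 0.0028 = 0.0833
F* = 916.15 · e^(0.0833 × 6/12) = 916.15 · e^0.041650 = 916.15 × 1.042530 = $955.1139
Market $942.33 < fair $955.1139: forward underpriced → reverse cash-and-carry (short spot, go long the forward).
At maturity, profit = |F_mkt − F*| = |942.33 − 955.1139| = $12.78 per troy ounce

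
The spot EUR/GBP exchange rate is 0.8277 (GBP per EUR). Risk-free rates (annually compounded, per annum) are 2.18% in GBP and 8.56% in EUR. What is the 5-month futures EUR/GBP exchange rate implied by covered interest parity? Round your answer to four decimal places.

By covered interest parity, F = S · (1+r_GBP)^T / (1+r_EUR)^T
= 0.8277 × 1.009026 / 1.034814 = 0.8277 × 0.975080
F = 0.8071 GBP per EUR

0.8071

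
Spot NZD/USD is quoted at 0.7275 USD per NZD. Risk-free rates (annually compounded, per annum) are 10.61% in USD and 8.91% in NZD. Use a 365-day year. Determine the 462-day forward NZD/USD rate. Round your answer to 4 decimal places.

0.7419

By covered interest parity, F = S · (1+r_USD)^T / (1+r_NZD)^T
= 0.7275 × 1.136143 / 1.114086 = 0.7275 × 1.019798
F = 0.7419 USD per NZD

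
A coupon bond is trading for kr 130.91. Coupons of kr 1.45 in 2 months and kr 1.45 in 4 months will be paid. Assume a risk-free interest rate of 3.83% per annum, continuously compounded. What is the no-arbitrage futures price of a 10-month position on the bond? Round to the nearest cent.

kr 132.19

PV(coupons) I = 1.45·e^(−0.0383·2/12) + 1.45·e^(−0.0383·4/12)
I = 1.4408 + 1.4316 = 2.8724
F = (S − I)·e^(rT) = (130.91 − 2.8724) · e^(0.0383·10/12)
= 128.0376 · e^0.031917 = 128.0376 × 1.032432 = kr 132.19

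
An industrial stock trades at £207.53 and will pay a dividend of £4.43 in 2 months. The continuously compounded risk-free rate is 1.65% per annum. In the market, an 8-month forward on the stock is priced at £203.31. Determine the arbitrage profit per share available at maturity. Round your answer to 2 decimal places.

PV(dividends) I = 4.43·e^(−0.0165·2/12) = 4.4178
Fair forward F* = (S − I)·e^(rT) = (207.53 − 4.4178)·e^0.011000 = 203.1122 × 1.011061 = 205.3588
Market £203.31 < fair 205.3588: forward underpriced → reverse cash-and-carry (short the stock, invest proceeds at r, pay the dividends, go long the forward).
Profit at T = |F_mkt − F*| = |203.31 − 205.3588| = £2.05 per share

£2.05 per share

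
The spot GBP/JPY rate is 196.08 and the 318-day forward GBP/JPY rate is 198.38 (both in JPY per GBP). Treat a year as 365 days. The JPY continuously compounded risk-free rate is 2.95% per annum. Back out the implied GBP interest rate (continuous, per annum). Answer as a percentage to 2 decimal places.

1.61%

F = S·e^((r_JPY − r_GBP)T) ⇒ r_GBP = r_JPY − ln(F/S)/T
ln(198.38/196.08) = 0.011662; /(318/365) = 0.013386
r_GBP = 0.0295 − 0.013386 = 0.016114
r_GBP = 1.61%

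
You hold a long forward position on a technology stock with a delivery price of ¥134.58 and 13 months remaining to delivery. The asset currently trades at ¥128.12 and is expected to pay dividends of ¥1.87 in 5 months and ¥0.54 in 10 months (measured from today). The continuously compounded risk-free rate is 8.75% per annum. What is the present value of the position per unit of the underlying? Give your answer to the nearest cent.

PV(remaining dividends) I = 1.87·e^(−0.0875·5/12) + 0.54·e^(−0.0875·10/12) = 2.3051
Current forward F = (S − I)·e^(rT) = (128.12 − 2.3051)·e^(0.0875·13/12) = 125.8149 × 1.099430 = 138.3247
Value (long) = (F − K)·e^(−rT) = (138.3247 − 134.58) × 0.909562 = 3.4060
Value = ¥3.41

¥3.41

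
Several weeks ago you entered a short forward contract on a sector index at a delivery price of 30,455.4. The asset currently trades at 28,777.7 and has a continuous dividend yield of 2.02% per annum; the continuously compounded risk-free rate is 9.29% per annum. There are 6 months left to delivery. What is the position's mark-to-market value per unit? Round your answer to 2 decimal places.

584.59

Current fair forward for the remaining 6 months: F = S·e^((r − q)·T), (r − q) = 0.0929 − 0.0202 = 0.0727
F = 28777.7 · e^(0.0727 × 6/12) = 28777.7 × 1.03701874 = 29843.0142
Value of long forward = (F − K)·e^(−rT) = (29843.0142 − 30455.4) · e^(−0.0929·6/12)
= -612.3858 × 0.95461229 = -584.59
Short position value = −(long value) = 584.59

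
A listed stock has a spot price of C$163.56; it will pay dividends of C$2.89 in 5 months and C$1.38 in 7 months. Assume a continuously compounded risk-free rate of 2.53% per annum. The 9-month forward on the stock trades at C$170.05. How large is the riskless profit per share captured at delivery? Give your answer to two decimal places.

PV(dividends) I = 2.89·e^(−0.0253·5/12) + 1.38·e^(−0.0253·7/12) = 4.2195
Fair forward F* = (S − I)·e^(rT) = (163.56 − 4.2195)·e^0.018975 = 159.3405 × 1.019156 = 162.3928
Market C$170.05 > fair 162.3928: forward overpriced → cash-and-carry (borrow at r, buy the stock and collect the dividends, short the forward).
Profit at T = |F_mkt − F*| = |170.05 − 162.3928| = C$7.66 per share

C$7.66 per share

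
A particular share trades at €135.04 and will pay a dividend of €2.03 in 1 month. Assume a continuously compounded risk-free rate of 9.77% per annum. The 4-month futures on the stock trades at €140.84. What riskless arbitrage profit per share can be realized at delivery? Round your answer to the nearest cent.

PV(dividends) I = 2.03·e^(−0.0977·1/12) = 2.0135
Fair futures F* = (S − I)·e^(rT) = (135.04 − 2.0135)·e^0.032567 = 133.0265 × 1.033103 = 137.4301
Market €140.84 > fair 137.4301: forward overpriced → cash-and-carry (borrow at r, buy the stock and collect the dividends, short the forward).
Profit at T = |F_mkt − F*| = |140.84 − 137.4301| = €3.41 per share

€3.41 per share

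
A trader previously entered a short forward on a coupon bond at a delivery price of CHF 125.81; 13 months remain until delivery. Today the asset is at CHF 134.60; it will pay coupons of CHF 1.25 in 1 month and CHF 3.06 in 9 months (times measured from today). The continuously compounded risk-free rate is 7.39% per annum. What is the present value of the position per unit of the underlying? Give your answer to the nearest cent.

-CHF 14.33

PV(remaining coupons) I = 1.25·e^(−0.0739·1/12) + 3.06·e^(−0.0739·9/12) = 4.1373
Current forward F = (S − I)·e^(rT) = (134.60 − 4.1373)·e^(0.0739·13/12) = 130.4627 × 1.083350 = 141.3368
Value (long) = (F − K)·e^(−rT) = (141.3368 − 125.81) × 0.923062 = 14.3322
Short position value = −(long value) = -CHF 14.33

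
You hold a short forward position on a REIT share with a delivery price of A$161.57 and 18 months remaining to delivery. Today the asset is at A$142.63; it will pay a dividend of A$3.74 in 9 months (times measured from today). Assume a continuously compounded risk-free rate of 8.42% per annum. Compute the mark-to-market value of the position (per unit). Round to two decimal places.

A$3.28

PV(remaining dividends) I = 3.74·e^(−0.0842·9/12) = 3.5111
Current forward F = (S − I)·e^(rT) = (142.63 − 3.5111)·e^(0.0842·18/12) = 139.1189 × 1.134623 = 157.8475
Value (long) = (F − K)·e^(−rT) = (157.8475 − 161.57) × 0.881350 = -3.2808
Short position value = −(long value) = A$3.28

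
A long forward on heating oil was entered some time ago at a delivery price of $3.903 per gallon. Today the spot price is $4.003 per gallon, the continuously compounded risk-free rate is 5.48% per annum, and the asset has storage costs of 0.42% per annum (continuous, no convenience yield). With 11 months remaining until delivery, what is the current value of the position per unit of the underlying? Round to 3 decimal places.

Current fair forward for the remaining 11 months: F = S·e^((r + u)·T), (r + u) = 0.0548 + 0.0042 = 0.0590
F = 4.003 · e^(0.0590 × 11/12) = 4.003 × 1.055573 = 4.2255
Value of long forward = (F − K)·e^(−rT) = (4.2255 − 3.903) · e^(−0.0548·11/12)
= 0.3225 × 0.951007 = 0.307

$0.307 per gallon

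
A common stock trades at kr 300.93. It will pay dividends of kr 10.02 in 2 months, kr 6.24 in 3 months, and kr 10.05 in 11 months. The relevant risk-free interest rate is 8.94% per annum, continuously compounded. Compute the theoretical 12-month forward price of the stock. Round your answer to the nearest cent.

kr 301.48

PV(dividends) I = 10.02·e^(−0.0894·2/12) + 6.24·e^(−0.0894·3/12) + 10.05·e^(−0.0894·11/12)
I = 9.8718 + 6.1021 + 9.2592 = 25.2331
F = (S − I)·e^(rT) = (300.93 − 25.2331) · e^(0.0894·12/12)
= 275.6969 · e^0.089400 = 275.6969 × 1.093518 = kr 301.48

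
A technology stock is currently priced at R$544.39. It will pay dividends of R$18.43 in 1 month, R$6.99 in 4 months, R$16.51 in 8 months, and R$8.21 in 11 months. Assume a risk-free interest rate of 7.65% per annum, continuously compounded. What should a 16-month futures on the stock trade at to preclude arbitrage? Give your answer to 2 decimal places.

R$549.17

PV(dividends) I = 18.43·e^(−0.0765·1/12) + 6.99·e^(−0.0765·4/12) + 16.51·e^(−0.0765·8/12) + 8.21·e^(−0.0765·11/12)
I = 18.3129 + 6.8140 + 15.6891 + 7.6540 = 48.4700
F = (S − I)·e^(rT) = (544.39 − 48.4700) · e^(0.0765·16/12)
= 495.9200 · e^0.102000 = 495.9200 × 1.107383 = R$549.17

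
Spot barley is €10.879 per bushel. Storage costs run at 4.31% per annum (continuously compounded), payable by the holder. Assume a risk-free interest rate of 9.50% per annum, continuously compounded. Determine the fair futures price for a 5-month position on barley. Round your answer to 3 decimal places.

Net carry = r + u − y = 0.0950 + 0.0431 − 0.0000 = 0.1381
F = S·e^((r+u−y)T) = 10.879 · e^(0.1381 × 5/12) = 10.879 · e^0.057542
= 10.879 × 1.059230 = €11.523 per bushel

€11.523 per bushel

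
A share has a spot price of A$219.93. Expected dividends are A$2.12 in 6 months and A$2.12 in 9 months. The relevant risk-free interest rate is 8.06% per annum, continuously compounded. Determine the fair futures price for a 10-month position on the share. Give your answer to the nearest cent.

A$230.90

PV(dividends) I = 2.12·e^(−0.0806·6/12) + 2.12·e^(−0.0806·9/12)
I = 2.0363 + 1.9956 = 4.0319
F = (S − I)·e^(rT) = (219.93 − 4.0319) · e^(0.0806·10/12)
= 215.8981 · e^0.067167 = 215.8981 × 1.069474 = A$230.90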